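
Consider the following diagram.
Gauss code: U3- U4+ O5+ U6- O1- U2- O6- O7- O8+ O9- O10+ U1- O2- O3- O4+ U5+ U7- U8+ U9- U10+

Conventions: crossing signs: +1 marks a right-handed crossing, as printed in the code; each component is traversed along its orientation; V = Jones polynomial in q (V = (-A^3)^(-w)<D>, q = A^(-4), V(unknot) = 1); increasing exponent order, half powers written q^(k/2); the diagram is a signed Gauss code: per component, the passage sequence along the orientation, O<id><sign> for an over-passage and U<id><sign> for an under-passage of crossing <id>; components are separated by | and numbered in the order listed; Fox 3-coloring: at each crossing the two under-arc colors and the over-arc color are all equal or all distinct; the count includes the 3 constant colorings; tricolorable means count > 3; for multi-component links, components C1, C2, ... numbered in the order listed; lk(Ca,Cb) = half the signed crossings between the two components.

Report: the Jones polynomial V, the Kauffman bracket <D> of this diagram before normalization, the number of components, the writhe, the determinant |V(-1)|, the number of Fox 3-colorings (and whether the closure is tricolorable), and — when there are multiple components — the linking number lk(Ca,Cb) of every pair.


Jones polynomial: V(q) = -q^-4 + q^-3 + q^-1
<D> = A^-2 + A^6 - A^10; writhe -2
components 1, writhe -2 (10 crossings)
3-colorings: 9 of 3^10, det 3 — tricolorable
note: det 3 = |V(-1)|; divisible by 3, so tricolorable


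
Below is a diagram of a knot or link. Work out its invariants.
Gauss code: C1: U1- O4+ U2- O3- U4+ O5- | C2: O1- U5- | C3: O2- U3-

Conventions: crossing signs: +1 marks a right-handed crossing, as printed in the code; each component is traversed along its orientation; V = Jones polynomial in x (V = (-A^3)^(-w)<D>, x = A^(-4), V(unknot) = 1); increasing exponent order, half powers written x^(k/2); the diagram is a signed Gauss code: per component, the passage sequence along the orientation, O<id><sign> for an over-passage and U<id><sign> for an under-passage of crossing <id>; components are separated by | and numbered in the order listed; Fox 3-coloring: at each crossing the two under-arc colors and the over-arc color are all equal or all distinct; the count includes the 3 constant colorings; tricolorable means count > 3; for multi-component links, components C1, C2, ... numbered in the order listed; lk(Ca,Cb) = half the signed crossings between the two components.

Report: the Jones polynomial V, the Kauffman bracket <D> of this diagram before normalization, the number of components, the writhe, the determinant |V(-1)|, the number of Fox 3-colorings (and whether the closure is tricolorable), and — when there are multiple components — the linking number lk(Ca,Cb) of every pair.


V = x^-5 + 2x^-3 + x^-1
<D> = -A^-5 - 2A^3 - A^11 (w = -3)
3 components over 5 crossings, w = -3
lk(C1,C2): -1
lk(C1,C3) = -1
linking number lk(C2,C3) = 0
3 Fox colorings among 3^5, |V(-1)| = 4: not tricolorable
why: w = -3 shifts under R1 moves; the (-A^3)^(3) factor cancels that in V


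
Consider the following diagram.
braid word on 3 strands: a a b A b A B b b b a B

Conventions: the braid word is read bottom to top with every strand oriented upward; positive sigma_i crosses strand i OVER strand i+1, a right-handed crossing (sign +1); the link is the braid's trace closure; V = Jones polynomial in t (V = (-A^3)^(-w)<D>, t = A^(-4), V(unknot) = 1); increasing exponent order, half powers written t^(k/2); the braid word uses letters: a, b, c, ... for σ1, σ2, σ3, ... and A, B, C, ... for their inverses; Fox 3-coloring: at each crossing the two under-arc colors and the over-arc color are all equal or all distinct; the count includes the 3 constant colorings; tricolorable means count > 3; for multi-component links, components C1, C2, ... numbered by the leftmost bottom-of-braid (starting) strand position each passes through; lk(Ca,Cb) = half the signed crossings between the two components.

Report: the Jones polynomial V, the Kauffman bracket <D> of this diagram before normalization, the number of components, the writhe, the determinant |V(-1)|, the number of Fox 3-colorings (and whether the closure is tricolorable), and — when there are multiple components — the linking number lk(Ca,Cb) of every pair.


Jones polynomial: V(t) = -1 + 4t - 5t^2 + 7t^3 - 7t^4 + 6t^5 - 5t^6 + 3t^7 - t^8
<D> = -A^-20 + 3A^-16 - 5A^-12 + 6A^-8 - 7A^-4 + 7 - 5A^4 + 4A^8 - A^12; writhe +4
components 1, writhe +4 (12 crossings)
3-colorings: 9 of 3^12, det 39 — tricolorable
note: w = +4 (over 12 crossings) is diagram-only; (-A^3)^(-4) removes it from V


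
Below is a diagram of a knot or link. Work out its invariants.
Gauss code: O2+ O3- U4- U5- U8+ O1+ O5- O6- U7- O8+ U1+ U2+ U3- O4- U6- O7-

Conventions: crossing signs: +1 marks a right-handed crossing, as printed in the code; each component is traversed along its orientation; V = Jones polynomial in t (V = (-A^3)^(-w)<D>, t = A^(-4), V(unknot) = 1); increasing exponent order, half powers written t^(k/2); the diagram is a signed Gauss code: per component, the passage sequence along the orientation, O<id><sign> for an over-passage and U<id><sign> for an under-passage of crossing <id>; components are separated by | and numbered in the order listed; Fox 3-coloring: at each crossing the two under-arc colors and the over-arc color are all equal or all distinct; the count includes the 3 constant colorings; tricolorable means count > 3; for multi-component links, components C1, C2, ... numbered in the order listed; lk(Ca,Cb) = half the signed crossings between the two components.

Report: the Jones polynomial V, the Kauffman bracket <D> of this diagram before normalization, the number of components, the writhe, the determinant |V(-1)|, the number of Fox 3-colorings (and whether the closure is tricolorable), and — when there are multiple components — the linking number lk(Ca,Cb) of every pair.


V(t) = 1
bracket: A^-6, w = -2
1 component, writhe -2, over 8 crossings
det 1, colorings 3 of 3^8 — not tricolorable
observation: w = -2 shifts under R1 moves; the (-A^3)^(2) factor cancels that in V


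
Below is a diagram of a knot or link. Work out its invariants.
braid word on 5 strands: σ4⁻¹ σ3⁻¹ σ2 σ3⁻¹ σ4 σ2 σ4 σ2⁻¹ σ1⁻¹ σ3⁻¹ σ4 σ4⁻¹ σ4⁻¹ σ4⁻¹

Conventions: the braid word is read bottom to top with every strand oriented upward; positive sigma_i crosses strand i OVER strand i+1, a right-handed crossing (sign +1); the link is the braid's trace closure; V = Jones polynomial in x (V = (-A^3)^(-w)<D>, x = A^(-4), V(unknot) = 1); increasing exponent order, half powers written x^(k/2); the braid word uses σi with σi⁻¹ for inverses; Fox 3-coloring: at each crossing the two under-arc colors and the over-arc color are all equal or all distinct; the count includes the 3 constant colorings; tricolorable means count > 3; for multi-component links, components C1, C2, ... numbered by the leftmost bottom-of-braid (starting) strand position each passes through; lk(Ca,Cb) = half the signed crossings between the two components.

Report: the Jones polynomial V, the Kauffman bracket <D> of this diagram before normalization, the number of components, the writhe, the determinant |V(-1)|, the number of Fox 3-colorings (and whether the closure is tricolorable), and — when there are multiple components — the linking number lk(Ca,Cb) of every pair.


Jones polynomial: V(x) = x^-7 - 2x^-6 + 2x^-5 - 3x^-4 + 3x^-3 - 2x^-2 + 2x^-1
<D> = 2A^-8 - 2A^-4 + 3 - 3A^4 + 2A^8 - 2A^12 + A^16; writhe -4
components 1, writhe -4 (14 crossings)
3-colorings: 9 of 3^14, det 15 — tricolorable
note: det 15 = |V(-1)|; divisible by 3, so tricolorable


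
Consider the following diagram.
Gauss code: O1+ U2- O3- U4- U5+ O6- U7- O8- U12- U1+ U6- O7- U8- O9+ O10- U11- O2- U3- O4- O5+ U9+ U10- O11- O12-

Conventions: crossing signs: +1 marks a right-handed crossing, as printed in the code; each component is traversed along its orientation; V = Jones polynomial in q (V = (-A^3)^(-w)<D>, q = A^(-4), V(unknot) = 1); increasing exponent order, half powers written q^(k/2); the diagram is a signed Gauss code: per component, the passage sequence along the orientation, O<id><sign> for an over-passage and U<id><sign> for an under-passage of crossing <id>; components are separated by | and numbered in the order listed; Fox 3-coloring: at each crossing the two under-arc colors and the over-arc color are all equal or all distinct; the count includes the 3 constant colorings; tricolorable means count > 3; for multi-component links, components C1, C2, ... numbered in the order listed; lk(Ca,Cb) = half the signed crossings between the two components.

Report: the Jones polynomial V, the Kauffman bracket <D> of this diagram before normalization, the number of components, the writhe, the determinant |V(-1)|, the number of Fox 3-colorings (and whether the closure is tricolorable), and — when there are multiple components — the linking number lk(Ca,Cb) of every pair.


V(q) = q^-8 - 2q^-7 + q^-6 - 2q^-5 + 2q^-4 + q^-2
bracket: A^-10 + 2A^-2 - 2A^2 + A^6 - 2A^10 + A^14, w = -6
1 component, writhe -6, over 12 crossings
det 9, colorings 27 of 3^12 — tricolorable
observation: w = -6 (over 12 crossings) is diagram-only; (-A^3)^(6) removes it from V


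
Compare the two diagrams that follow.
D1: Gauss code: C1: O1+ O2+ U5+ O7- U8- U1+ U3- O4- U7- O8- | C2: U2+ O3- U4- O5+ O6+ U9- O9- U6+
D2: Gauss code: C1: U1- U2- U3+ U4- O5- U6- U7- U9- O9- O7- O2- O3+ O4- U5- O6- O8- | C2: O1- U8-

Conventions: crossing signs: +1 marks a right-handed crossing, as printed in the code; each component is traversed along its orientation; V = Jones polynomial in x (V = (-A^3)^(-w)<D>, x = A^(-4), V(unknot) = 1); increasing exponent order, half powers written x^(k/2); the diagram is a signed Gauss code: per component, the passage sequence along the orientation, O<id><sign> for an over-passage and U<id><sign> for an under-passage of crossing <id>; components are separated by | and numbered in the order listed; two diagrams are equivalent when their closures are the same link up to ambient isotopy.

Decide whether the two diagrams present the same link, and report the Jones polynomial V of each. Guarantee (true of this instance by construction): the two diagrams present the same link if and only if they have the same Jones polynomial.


equivalent: no
V(D1) = x^(-7/2) - 2x^(-5/2) + x^(-3/2) - 2x^(-1/2) + x^(1/2) - x^(3/2)  (w -1, c 9, <D> = A^-9 - A^-5 + 2A^-1 - A^3 + 2A^7 - A^11)
V(D2) = x^(-13/2) - x^(-11/2) + x^(-9/2) - 2x^(-7/2) - x^(-3/2)  [9 crossings, <D> = A^-15 + 2A^-7 - A^-3 + A - A^5, w = -7]
key observation: 2 classes among 2 diagrams; unequal V(x) rules out equality


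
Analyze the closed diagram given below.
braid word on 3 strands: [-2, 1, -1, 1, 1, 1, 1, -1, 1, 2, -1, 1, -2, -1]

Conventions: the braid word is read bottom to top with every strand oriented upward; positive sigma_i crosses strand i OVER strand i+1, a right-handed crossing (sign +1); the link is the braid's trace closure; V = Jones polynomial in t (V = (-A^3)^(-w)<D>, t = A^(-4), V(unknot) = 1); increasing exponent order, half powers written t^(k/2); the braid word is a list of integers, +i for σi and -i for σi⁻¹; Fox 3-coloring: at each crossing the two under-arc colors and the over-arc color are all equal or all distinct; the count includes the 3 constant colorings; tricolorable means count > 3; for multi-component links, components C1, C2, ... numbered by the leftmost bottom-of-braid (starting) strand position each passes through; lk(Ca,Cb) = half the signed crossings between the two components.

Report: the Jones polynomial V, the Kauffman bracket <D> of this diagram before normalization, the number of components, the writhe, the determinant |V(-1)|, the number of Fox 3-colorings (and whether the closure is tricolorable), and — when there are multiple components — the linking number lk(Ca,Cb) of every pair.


V(t) = t + t^3 - t^4
bracket: -A^-10 + A^-6 + A^2, w = +2
1 component, writhe +2, over 14 crossings
det 3, colorings 9 of 3^14 — tricolorable
observation: |V(-1)| = 3: so tricolorable, since 3 divides 3


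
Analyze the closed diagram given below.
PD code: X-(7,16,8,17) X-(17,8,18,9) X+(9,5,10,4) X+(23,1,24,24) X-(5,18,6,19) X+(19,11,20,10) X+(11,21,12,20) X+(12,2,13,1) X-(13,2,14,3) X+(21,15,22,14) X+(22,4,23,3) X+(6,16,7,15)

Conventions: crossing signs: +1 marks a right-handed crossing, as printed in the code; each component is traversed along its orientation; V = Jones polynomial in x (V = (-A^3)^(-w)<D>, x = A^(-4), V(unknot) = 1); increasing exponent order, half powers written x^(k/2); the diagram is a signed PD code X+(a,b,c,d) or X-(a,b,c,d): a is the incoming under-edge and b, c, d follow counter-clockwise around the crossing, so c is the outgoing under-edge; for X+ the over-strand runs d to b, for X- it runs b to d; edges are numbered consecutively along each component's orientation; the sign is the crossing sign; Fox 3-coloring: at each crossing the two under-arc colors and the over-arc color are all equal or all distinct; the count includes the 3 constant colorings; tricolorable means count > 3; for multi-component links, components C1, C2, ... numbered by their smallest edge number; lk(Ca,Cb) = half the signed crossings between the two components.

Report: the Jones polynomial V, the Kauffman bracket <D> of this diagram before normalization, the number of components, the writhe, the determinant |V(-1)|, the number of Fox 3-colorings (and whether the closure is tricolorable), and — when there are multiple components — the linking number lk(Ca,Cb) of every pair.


Jones polynomial: V(x) = x^-1 - 1 + 2x - 2x^2 + 2x^3 - 2x^4 + x^5
<D> = A^-8 - 2A^-4 + 2 - 2A^4 + 2A^8 - A^12 + A^16; writhe +4
components 1, writhe +4 (12 crossings)
3-colorings: 3 of 3^12, det 11 — not tricolorable
note: |V(-1)| = 11: so not tricolorable, since 3 does not divide 11


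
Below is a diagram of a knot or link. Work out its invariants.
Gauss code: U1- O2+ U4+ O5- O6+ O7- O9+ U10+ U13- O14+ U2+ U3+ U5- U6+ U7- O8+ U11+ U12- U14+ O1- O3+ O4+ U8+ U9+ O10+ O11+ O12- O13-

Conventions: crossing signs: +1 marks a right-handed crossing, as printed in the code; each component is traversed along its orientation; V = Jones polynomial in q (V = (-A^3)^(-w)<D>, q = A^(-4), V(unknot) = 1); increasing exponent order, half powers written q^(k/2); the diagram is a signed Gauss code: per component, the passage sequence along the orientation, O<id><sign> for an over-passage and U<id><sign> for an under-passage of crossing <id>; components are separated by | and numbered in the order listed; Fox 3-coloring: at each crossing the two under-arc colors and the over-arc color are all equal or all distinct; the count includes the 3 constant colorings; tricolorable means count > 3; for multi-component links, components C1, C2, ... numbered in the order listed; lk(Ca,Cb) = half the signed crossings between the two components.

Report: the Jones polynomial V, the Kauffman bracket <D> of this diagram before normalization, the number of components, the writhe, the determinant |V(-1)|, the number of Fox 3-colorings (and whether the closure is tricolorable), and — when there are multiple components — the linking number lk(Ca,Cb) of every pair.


Jones polynomial: V(q) = q + q^3 - q^4
<D> = -A^-4 + 1 + A^8; writhe +4
components 1, writhe +4 (14 crossings)
3-colorings: 9 of 3^14, det 3 — tricolorable
note: w = +4 shifts under R1 moves; the (-A^3)^(-4) factor cancels that in V


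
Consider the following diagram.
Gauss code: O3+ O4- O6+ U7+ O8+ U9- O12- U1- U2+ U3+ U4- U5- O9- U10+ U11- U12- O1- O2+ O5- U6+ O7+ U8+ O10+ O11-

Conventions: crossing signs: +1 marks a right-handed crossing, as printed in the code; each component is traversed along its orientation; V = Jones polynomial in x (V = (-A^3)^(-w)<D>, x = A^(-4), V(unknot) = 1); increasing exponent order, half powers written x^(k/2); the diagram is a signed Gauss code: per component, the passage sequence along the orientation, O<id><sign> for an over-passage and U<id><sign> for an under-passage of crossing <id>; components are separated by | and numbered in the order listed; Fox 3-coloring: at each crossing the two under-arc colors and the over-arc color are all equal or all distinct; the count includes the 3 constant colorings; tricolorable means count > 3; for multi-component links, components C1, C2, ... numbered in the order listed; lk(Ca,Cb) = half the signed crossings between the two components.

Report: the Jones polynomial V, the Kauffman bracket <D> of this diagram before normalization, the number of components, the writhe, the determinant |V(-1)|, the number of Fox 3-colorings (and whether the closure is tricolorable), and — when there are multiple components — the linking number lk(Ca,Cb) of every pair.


Jones polynomial: V(x) = -x^-3 + x^-2 - x^-1 + 3 - x + x^2 - x^3
<D> = -A^-12 + A^-8 - A^-4 + 3 - A^4 + A^8 - A^12; writhe 0
components 1, writhe 0 (12 crossings)
3-colorings: 27 of 3^12, det 9 — tricolorable
note: det 9 = |V(-1)|; divisible by 3, so tricolorable


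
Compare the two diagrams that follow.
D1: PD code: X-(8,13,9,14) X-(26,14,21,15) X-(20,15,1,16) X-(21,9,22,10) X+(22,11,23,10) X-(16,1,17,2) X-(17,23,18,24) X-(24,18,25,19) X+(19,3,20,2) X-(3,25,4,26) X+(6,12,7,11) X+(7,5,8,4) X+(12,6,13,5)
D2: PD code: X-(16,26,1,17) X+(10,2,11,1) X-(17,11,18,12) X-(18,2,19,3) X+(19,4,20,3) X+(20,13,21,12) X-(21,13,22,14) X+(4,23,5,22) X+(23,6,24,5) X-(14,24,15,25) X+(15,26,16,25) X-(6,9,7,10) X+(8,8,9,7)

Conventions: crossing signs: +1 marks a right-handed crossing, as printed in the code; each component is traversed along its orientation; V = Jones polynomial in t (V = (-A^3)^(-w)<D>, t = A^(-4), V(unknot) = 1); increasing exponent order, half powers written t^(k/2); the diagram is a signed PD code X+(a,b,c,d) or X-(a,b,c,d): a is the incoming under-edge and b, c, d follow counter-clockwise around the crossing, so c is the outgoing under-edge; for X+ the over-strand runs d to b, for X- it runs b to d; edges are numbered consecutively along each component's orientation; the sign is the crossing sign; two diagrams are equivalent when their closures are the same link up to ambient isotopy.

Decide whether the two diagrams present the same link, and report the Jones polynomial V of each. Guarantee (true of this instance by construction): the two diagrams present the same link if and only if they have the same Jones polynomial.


equivalent: no
D1 (bracket A^-3 - A + 3A^5 - 2A^9 + 2A^13 - 2A^17 + A^21; 13 crossings at w = -3): V = -t^(-15/2) + 2t^(-13/2) - 2t^(-11/2) + 2t^(-9/2) - 3t^(-7/2) + t^(-5/2) - t^(-3/2)
V(D2) = -t^(-3/2) + t^(-1/2) - 2t^(1/2) + t^(3/2) - 2t^(5/2) + t^(7/2)  [13 crossings, <D> = -A^-11 + 2A^-7 - A^-3 + 2A - A^5 + A^9, w = +1]
observation: 2 values of V(t) split the 2 diagrams


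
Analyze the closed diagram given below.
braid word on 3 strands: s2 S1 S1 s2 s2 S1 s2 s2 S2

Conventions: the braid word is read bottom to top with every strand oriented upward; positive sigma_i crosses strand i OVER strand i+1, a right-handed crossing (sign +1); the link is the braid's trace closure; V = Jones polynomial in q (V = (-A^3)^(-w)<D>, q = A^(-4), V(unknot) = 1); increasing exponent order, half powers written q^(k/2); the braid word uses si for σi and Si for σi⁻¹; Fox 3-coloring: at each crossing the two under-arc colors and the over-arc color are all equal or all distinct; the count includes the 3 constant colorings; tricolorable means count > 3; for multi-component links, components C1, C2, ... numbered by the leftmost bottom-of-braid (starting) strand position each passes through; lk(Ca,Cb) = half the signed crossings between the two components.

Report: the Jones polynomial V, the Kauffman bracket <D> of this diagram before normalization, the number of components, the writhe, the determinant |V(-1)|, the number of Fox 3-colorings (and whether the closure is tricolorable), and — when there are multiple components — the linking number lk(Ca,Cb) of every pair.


Jones polynomial: V(q) = q^(-5/2) - 2q^(-3/2) + 3q^(-1/2) - 4q^(1/2) + 3q^(3/2) - 4q^(5/2) + 2q^(7/2) - q^(9/2)
<D> = A^-15 - 2A^-11 + 4A^-7 - 3A^-3 + 4A - 3A^5 + 2A^9 - A^13; writhe +1
components 2, writhe +1 (9 crossings)
linking number lk(C1,C2) = +2
3-colorings: 3 of 3^9, det 20 — not tricolorable
note: summing lk over 1 pair gives +2


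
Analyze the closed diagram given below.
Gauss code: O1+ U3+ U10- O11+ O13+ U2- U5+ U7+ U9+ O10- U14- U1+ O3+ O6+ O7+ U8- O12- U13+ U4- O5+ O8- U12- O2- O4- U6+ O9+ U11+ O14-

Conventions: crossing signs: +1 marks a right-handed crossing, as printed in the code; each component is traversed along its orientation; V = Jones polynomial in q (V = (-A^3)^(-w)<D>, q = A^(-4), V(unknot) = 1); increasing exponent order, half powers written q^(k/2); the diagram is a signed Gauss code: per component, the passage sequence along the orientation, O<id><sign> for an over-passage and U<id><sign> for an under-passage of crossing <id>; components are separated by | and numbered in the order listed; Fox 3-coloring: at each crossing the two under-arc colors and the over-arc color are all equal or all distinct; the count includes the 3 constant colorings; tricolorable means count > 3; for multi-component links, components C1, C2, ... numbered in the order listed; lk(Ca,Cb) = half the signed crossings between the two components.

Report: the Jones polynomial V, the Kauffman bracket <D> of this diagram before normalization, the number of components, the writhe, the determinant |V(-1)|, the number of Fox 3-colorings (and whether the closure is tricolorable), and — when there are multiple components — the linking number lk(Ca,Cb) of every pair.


Jones polynomial: V(q) = -q^-3 + 2q^-2 - 2q^-1 + 3 - 2q + 2q^2 - q^3
<D> = -A^-6 + 2A^-2 - 2A^2 + 3A^6 - 2A^10 + 2A^14 - A^18; writhe +2
components 1, writhe +2 (14 crossings)
3-colorings: 3 of 3^14, det 13 — not tricolorable
note: |V(-1)| = 13: so not tricolorable, since 3 does not divide 13


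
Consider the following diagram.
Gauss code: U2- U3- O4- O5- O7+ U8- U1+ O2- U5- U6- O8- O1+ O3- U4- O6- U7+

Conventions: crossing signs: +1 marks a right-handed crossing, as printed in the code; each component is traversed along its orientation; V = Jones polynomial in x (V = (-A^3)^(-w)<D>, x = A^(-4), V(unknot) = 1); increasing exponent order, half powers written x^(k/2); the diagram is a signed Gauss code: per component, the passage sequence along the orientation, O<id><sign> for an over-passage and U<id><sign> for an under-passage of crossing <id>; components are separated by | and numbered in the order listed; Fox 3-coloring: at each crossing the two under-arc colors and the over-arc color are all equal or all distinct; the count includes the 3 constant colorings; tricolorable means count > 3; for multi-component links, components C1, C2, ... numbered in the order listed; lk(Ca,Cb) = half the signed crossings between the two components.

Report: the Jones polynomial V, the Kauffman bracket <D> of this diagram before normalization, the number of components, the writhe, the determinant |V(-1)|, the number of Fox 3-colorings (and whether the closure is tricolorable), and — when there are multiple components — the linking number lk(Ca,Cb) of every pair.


Jones polynomial: V(x) = -x^-4 + x^-3 + x^-1
<D> = A^-8 + 1 - A^4; writhe -4
components 1, writhe -4 (8 crossings)
3-colorings: 9 of 3^8, det 3 — tricolorable
note: det 3 = |V(-1)|; divisible by 3, so tricolorable


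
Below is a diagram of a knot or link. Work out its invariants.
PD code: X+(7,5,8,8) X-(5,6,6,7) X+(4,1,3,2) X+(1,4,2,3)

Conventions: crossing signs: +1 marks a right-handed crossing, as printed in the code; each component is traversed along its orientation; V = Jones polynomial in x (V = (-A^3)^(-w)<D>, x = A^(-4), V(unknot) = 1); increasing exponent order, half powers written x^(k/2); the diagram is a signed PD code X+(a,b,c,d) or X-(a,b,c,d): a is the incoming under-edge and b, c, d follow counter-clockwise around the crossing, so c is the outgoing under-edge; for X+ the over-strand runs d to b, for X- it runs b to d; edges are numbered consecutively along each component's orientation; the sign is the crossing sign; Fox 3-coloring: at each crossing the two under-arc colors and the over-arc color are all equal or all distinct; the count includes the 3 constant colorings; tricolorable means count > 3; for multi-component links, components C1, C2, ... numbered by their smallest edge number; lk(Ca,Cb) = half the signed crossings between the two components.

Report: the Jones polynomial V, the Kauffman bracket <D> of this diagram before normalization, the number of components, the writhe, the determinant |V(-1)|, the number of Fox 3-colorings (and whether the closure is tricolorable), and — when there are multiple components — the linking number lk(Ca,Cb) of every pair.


Jones polynomial: V(x) = 1 + x + x^2 + x^3
<D> = A^-6 + A^-2 + A^2 + A^6; writhe +2
components 3, writhe +2 (4 crossings)
linking number lk(C1,C2) = +1
lk(C1,C3): 0
lk(C2,C3) = 0
3-colorings: 9 of 3^4, det 0 — tricolorable
note: the span of V is 3, within the link bound 4 + 3 - 1


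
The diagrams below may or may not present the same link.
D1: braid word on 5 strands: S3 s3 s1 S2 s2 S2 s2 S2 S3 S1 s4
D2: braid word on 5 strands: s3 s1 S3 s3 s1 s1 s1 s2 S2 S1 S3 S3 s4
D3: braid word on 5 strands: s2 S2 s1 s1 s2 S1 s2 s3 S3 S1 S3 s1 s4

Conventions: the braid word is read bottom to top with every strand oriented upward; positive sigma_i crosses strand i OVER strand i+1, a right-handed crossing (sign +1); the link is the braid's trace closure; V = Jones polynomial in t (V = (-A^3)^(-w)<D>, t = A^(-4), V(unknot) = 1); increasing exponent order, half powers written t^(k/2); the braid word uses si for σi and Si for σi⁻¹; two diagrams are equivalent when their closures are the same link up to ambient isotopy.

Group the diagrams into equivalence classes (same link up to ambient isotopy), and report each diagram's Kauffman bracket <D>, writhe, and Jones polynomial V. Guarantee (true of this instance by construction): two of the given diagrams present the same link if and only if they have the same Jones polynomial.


equivalence classes: {D1} | {D2} | {D3}
D1 (bracket A^-5 + A^-1; 11 crossings at w = -1): V = -t^(-1/2) - t^(1/2)
D2 (bracket -A^-9 + A^-1 + A^3 + A^7; 13 crossings at w = +3): V = -t^(1/2) - t^(3/2) - t^(5/2) + t^(9/2)
D3 (bracket A^-9 + A^-1 - A^3 + A^7; 13 crossings at w = +3): V = -t^(1/2) + t^(3/2) - t^(5/2) - t^(9/2)
key observation: 3 values of V(t) split the 3 diagrams


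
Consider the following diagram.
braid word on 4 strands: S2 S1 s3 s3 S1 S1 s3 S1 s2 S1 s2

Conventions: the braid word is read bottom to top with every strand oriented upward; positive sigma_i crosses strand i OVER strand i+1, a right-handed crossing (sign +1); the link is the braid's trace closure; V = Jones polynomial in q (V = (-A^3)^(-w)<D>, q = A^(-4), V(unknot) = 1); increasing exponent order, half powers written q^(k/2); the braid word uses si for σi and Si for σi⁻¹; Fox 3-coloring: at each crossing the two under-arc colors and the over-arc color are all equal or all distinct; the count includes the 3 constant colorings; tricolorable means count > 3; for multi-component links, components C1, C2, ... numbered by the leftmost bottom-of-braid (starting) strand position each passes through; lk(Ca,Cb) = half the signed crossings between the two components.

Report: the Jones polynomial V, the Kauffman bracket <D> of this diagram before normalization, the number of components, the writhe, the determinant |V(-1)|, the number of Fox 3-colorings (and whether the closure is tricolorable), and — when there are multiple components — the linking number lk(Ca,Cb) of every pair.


V(q) = -q^-6 + q^-5 - 2q^-4 + 3q^-3 - 2q^-2 + 3q^-1 - 1 + q - q^2
bracket: A^-11 - A^-7 + A^-3 - 3A + 2A^5 - 3A^9 + 2A^13 - A^17 + A^21, w = -1
1 component, writhe -1, over 11 crossings
det 15, colorings 9 of 3^11 — tricolorable
observation: |V(-1)| = 15: so tricolorable, since 3 divides 15


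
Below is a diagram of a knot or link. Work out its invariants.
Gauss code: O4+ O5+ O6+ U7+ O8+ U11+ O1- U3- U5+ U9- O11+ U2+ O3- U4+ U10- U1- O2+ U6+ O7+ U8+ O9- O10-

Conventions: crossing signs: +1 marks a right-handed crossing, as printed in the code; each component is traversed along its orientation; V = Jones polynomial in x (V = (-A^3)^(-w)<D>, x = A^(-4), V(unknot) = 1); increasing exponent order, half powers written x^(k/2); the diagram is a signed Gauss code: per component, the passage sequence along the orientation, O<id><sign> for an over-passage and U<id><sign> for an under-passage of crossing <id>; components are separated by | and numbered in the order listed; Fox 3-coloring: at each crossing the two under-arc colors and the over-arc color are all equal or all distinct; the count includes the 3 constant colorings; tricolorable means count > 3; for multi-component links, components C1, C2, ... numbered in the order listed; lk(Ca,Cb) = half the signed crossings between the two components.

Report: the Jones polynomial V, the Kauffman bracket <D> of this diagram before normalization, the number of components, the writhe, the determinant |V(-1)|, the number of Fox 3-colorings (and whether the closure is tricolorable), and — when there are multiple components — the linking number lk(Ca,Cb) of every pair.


V = x^-1 - 1 + 2x - 3x^2 + 3x^3 - 2x^4 + 2x^5 - x^6
<D> = A^-15 - 2A^-11 + 2A^-7 - 3A^-3 + 3A - 2A^5 + A^9 - A^13 (w = +3)
1 component over 11 crossings, w = +3
9 Fox colorings among 3^11, |V(-1)| = 15: tricolorable
why: w = +3 (over 11 crossings) is diagram-only; (-A^3)^(-3) removes it from V


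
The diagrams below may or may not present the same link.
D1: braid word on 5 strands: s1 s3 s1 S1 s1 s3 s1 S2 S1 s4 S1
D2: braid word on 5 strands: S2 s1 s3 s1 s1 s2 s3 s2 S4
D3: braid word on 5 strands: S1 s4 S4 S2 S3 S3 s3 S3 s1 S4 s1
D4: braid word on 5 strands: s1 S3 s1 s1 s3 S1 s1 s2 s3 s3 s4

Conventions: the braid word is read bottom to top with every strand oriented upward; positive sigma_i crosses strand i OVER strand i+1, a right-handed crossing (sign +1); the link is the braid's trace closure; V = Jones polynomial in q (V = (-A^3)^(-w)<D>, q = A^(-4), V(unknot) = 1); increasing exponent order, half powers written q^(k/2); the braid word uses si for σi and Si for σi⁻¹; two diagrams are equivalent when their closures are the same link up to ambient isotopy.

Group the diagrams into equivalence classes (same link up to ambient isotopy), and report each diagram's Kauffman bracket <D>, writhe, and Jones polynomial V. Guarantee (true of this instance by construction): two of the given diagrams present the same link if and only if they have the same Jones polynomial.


equivalence classes: {D1} | {D3} | {D2, D4}
D1 (bracket A^-1 + A^7; 11 crossings at w = +3): V = -q^(1/2) - q^(5/2)
V(D2) = -q^(3/2) - 2q^(7/2) + q^(9/2) - q^(11/2) + q^(13/2)  (w +5, c 9, <D> = -A^-11 + A^-7 - A^-3 + 2A + A^9)
V(D3) = -q^(-5/2) - q^(-1/2)  (w -3, c 11, <D> = A^-7 + A)
D4 (bracket -A^-5 + A^-1 - A^3 + 2A^7 + A^15; 11 crossings at w = +7): V = -q^(3/2) - 2q^(7/2) + q^(9/2) - q^(11/2) + q^(13/2)
observation: comparing 4 Jones polynomials yields 3 groups


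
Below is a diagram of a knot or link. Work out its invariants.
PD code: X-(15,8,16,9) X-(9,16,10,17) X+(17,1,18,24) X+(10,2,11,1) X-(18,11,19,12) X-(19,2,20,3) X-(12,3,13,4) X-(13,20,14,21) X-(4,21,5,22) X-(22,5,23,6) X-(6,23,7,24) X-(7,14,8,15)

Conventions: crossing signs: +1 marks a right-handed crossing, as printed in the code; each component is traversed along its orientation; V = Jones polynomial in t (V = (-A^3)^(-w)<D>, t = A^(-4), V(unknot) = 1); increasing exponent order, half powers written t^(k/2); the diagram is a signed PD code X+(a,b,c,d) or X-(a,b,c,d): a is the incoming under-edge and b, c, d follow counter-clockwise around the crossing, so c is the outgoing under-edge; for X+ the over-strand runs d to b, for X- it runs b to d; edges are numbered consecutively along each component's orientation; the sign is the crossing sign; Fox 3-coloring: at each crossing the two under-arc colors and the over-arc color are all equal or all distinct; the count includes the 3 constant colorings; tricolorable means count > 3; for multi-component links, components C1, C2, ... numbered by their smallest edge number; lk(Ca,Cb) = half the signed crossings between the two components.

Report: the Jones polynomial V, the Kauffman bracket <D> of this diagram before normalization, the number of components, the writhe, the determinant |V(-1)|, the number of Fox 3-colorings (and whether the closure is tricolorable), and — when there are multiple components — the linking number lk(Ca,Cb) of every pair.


V(t) = t^-11 - 2t^-10 + 2t^-9 - 3t^-8 + 2t^-7 - 2t^-6 + 2t^-5 + t^-3
bracket: A^-12 + 2A^-4 - 2 + 2A^4 - 3A^8 + 2A^12 - 2A^16 + A^20, w = -8
1 component, writhe -8, over 12 crossings
det 15, colorings 9 of 3^12 — tricolorable
observation: |V(-1)| = 15: so tricolorable, since 3 divides 15


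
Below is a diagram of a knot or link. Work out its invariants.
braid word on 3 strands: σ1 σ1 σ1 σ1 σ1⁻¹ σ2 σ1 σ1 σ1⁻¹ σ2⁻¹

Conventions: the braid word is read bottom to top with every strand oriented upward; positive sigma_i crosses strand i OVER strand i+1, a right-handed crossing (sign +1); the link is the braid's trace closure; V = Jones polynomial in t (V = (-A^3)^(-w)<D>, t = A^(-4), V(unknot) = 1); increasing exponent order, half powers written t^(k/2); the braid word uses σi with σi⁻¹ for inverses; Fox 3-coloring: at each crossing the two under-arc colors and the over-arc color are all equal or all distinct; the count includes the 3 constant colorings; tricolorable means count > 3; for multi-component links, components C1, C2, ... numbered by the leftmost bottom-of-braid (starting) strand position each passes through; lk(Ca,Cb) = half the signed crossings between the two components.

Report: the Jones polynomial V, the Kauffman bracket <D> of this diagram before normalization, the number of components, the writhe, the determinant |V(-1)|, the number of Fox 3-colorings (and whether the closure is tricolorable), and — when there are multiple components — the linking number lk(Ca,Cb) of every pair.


V = t + t^3 - t^4
<D> = -A^-4 + 1 + A^8 (w = +4)
1 component over 10 crossings, w = +4
9 Fox colorings among 3^10, |V(-1)| = 3: tricolorable
why: w = +4 shifts under R1 moves; the (-A^3)^(-4) factor cancels that in V


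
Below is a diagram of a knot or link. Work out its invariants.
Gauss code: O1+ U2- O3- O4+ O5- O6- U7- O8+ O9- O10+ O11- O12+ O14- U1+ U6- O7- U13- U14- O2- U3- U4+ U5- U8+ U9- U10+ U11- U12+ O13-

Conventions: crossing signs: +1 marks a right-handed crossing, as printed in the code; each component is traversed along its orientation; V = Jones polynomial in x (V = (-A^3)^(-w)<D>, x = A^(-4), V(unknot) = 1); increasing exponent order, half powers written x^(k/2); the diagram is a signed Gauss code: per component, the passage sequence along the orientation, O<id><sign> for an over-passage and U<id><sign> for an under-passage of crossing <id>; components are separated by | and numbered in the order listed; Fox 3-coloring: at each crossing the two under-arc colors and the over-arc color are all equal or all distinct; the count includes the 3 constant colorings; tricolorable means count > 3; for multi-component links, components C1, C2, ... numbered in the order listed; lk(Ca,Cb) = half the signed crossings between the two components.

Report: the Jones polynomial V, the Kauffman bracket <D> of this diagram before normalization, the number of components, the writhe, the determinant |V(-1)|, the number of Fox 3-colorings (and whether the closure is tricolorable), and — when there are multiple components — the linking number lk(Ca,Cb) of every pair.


Jones polynomial: V(x) = x^-7 - 2x^-6 + 2x^-5 - 3x^-4 + 3x^-3 - 2x^-2 + 2x^-1
<D> = 2A^-8 - 2A^-4 + 3 - 3A^4 + 2A^8 - 2A^12 + A^16; writhe -4
components 1, writhe -4 (14 crossings)
3-colorings: 9 of 3^14, det 15 — tricolorable
note: V spans 6 powers of x: at least 6 crossings in any diagram


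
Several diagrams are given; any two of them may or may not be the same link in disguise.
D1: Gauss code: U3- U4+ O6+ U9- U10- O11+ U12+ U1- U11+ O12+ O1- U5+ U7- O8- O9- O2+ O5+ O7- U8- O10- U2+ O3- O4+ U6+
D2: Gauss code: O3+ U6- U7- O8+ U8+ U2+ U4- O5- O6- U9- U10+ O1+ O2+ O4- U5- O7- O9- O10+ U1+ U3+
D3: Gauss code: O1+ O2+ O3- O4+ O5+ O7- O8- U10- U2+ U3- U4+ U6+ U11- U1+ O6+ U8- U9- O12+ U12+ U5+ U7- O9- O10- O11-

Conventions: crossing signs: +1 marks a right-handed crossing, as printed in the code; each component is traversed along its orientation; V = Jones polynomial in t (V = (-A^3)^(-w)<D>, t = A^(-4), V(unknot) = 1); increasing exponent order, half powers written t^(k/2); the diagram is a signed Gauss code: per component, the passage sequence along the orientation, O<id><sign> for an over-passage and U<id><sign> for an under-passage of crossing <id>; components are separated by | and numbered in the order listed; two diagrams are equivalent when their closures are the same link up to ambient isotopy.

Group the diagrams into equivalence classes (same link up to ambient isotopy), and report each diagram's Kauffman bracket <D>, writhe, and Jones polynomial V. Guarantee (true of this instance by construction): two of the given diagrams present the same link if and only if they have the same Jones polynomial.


equivalence classes: {D1, D2, D3}
D1 (bracket 1; 12 crossings at w = 0): V = 1
D2 (bracket 1; 10 crossings at w = 0): V = 1
V(D3) = 1  [12 crossings, <D> = 1, w = 0]
key observation: all 3 diagrams share one V(t), hence one class


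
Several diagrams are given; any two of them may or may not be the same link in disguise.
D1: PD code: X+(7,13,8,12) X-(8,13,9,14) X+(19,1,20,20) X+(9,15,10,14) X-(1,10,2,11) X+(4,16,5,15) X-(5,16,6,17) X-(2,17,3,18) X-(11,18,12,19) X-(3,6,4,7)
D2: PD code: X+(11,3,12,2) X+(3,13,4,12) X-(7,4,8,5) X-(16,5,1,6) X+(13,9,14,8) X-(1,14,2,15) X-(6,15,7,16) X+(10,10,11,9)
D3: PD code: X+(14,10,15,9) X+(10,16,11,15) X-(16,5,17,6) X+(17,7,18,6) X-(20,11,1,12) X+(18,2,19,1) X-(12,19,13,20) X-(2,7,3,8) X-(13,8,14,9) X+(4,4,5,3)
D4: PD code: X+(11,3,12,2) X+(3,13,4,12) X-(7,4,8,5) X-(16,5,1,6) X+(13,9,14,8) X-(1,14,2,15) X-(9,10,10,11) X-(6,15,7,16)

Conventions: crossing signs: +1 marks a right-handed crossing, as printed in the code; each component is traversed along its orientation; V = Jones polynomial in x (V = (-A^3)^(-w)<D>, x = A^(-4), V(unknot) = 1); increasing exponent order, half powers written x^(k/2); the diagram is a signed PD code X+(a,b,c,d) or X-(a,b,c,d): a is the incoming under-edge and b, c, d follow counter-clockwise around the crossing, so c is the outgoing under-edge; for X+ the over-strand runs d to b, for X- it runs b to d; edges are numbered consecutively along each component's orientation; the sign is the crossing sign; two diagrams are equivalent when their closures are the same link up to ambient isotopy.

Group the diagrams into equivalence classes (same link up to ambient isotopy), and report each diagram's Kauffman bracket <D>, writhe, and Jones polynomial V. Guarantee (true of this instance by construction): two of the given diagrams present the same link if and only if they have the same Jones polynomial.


grouping into links: {D1} | {D2, D4} | {D3}
V(D1) = 1  (w -2, c 10, <D> = A^-6)
V(D2) = -x^-3 + 2x^-2 - 2x^-1 + 3 - 2x + 2x^2 - x^3  [8 crossings, <D> = -A^-12 + 2A^-8 - 2A^-4 + 3 - 2A^4 + 2A^8 - A^12, w = 0]
D3 (bracket A^-8 - A^-4 + 1 - A^4 + A^8; 10 crossings at w = 0): V = x^-2 - x^-1 + 1 - x + x^2
V(D4) = -x^-3 + 2x^-2 - 2x^-1 + 3 - 2x + 2x^2 - x^3  (w -2, c 8, <D> = -A^-18 + 2A^-14 - 2A^-10 + 3A^-6 - 2A^-2 + 2A^2 - A^6)
why: V(x) takes 3 values over 4 diagrams, fixing the grouping


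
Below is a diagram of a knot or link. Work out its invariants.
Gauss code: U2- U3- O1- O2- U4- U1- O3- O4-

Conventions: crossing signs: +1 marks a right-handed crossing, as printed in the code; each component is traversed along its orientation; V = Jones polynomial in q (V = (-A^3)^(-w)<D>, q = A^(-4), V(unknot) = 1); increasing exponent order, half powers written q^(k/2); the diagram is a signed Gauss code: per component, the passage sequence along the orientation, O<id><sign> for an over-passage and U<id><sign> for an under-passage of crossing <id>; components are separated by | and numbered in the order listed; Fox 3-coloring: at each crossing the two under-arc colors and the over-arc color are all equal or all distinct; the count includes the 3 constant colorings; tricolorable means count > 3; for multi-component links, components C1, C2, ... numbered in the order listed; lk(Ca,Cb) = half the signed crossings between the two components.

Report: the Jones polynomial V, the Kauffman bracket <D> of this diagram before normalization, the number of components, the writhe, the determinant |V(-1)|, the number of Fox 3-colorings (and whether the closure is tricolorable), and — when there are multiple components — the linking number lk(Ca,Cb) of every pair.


V(q) = -q^-4 + q^-3 + q^-1
bracket: A^-8 + 1 - A^4, w = -4
1 component, writhe -4, over 4 crossings
det 3, colorings 9 of 3^4 — tricolorable
observation: |V(-1)| = 3: so tricolorable, since 3 divides 3
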